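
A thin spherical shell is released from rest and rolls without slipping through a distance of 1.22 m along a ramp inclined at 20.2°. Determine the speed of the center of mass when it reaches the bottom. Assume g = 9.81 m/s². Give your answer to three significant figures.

The moment of inertia is (2/3)MR², giving k ≡ I/(MR²) = 2/3.
Pure rolling means v = ωR; then KE = ½Mv² + ½I(v/R)² = ½(1+k)Mv² = (5/6)Mv².
The vertical drop is h = L sinθ = 1.22 × sin20.2° = 0.4213 m.
Energy conservation: Mgh = (5/6)Mv², so v = √(2gh/(1+k)) = √(2 × 9.81 × 0.4213 / 1.667) ≈ 2.23 m/s.

v ≈ 2.23 m/s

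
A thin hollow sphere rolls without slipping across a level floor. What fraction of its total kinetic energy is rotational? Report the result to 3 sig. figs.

fraction ≈ 0.400

Here I = (2/3)MR², so the shape factor k = I/(MR²) = 2/3.
Since ω = v/R, the translational part is ½Mv² and the rotational part is ½I(v/R)² = ½kMv²; the total is ½(1+k)Mv².
The rotational fraction is therefore k/(1+k) = (2/3)/1.667 ≈ 0.400.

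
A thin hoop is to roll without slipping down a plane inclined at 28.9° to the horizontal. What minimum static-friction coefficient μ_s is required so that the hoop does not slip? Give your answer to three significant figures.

μ_min ≈ 0.276

With I = MR², the ratio k = I/(MR²) is 1.
Along the incline Mg sinθ − f = Ma, and torque about the center fR = Iα = kMR²(a/R) gives f = kMa.
These give a = g sinθ/(1+k) and the required friction f = kMg sinθ/(1+k).
With N = Mg cosθ, the no-slip condition f ≤ μN gives μ_min = f/N = k tanθ/(1+k).
μ_min = 1 × tan28.9° / 2 ≈ 0.276.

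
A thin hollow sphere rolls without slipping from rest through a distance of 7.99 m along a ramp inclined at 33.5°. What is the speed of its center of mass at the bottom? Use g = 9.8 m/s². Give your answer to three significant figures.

The moment of inertia is (2/3)MR², giving k ≡ I/(MR²) = 2/3.
Rolling without slipping gives ω = v/R, so the total kinetic energy is ½Mv² + ½Iω² = ½(1+k)Mv² = (5/6)Mv².
The vertical drop is h = L sinθ = 7.99 × sin33.5° = 4.41 m.
Energy conservation: Mgh = (5/6)Mv², so v = √(2gh/(1+k)) = √(2 × 9.8 × 4.41 / 1.667) ≈ 7.20 m/s.

v ≈ 7.20 m/s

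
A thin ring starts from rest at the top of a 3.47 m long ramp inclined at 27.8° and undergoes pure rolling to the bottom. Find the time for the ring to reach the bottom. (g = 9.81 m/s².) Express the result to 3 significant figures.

t ≈ 1.74 s

With I = MR², the ratio k = I/(MR²) is 1.
Newton's second law down the slope: Mg sinθ − f = Ma. The torque equation fR = Iα (with α = a/R) gives f = kMa.
Hence a = g sinθ/(1+k) = 9.81×sin27.8°/2 = 2.288 m/s².
With constant a from rest, t = √(2L/a) = √(2·3.47/2.288) ≈ 1.74 s.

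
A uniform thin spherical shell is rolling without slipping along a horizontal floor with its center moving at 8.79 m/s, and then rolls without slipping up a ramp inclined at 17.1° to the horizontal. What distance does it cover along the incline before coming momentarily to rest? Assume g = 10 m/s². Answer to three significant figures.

Here I = (2/3)MR², so the shape factor k = I/(MR²) = 2/3.
Since it rolls without slipping, ω = v/R and KE = ½Mv² + ½Iω² = ½(1+k)Mv² = (5/6)Mv².
Setting this equal to Mgh gives the vertical rise h = (1+k)v₀²/(2g) = 1.667×8.79²/(2×10) = 6.439 m.
The distance along the slope is d = h/sinθ = 6.439/sin17.1° ≈ 21.9 m.

d ≈ 21.9 m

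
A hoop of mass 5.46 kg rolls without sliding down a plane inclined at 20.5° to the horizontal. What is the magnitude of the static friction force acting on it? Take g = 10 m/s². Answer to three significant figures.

Here I = MR², so the shape factor k = I/(MR²) = 1.
Along the incline Mg sinθ − f = Ma, and torque about the center fR = Iα = kMR²(a/R) gives f = kMa.
Combining, a = g sinθ/(1+k) and f = kMa = kMg sinθ/(1+k).
f = 1 × 5.46 × 10 × sin20.5° / 2 ≈ 9.56 N.

f ≈ 9.56 N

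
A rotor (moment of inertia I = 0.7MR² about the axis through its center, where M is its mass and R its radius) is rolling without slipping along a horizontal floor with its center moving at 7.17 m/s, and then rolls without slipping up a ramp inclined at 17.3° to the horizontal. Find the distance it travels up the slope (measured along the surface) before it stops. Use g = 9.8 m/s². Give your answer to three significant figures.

d ≈ 15.0 m

The moment of inertia is 0.7MR², giving k ≡ I/(MR²) = 0.7.
The rolling condition ω = v/R makes the rotational term ½I(v/R)² = ½kMv², so KE_total = ½(1+k)Mv² = (17/20)Mv².
Setting this equal to Mgh gives the vertical rise h = (1+k)v₀²/(2g) = 1.7×7.17²/(2×9.8) = 4.459 m.
Along the incline, d = h/sinθ = 4.459/sin17.3° ≈ 15.0 m.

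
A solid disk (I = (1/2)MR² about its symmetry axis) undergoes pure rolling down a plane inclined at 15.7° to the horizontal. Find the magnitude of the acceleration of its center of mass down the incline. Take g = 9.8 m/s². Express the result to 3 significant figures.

Here I = (1/2)MR², so the shape factor k = I/(MR²) = 0.5.
Along the incline Mg sinθ − f = Ma, and torque about the center fR = Iα = kMR²(a/R) gives f = kMa.
Eliminating f: Mg sinθ = (1+k)Ma, so a = g sinθ/(1+k) = 9.8 × sin15.7° / 1.5 ≈ 1.77 m/s².

a ≈ 1.77 m/s²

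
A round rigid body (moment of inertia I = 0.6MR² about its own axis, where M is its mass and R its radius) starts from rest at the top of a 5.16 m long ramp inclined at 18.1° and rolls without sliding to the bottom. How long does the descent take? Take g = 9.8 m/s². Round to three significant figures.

With I = 0.6MR², the ratio k = I/(MR²) is 0.6.
Along the incline Mg sinθ − f = Ma, and torque about the center fR = Iα = kMR²(a/R) gives f = kMa.
Hence a = g sinθ/(1+k) = 9.8×sin18.1°/1.6 = 1.903 m/s².
Starting from rest, L = ½at², so t = √(2L/a) = √(2×5.16/1.903) ≈ 2.33 s.

t ≈ 2.33 s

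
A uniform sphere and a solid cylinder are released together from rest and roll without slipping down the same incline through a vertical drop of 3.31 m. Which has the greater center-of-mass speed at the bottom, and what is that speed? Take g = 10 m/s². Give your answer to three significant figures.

the uniform sphere, at v ≈ 6.88 m/s

For rolling without slipping, Mgh = ½(1+k)Mv² where k = I/(MR²), so v = √(2gh/(1+k)).
Uniform sphere: k = 0.4, giving v = √(2×10×3.31/1.4) = 6.876 m/s.
Solid cylinder: k = 0.5, giving v = √(2×10×3.31/1.5) = 6.643 m/s.
The smaller k wins: the uniform sphere, at ≈ 6.88 m/s.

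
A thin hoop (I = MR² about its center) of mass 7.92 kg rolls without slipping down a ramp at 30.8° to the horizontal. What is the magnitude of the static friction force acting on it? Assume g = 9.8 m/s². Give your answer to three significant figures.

f ≈ 19.9 N

The moment of inertia is MR², giving k ≡ I/(MR²) = 1.
Translational: Mg sinθ − f = Ma. Rotational about the CM: fR = Iα = kMRa, so f = kMa.
Combining, a = g sinθ/(1+k) and f = kMa = kMg sinθ/(1+k).
f = 1 × 7.92 × 9.8 × sin30.8° / 2 ≈ 19.9 N.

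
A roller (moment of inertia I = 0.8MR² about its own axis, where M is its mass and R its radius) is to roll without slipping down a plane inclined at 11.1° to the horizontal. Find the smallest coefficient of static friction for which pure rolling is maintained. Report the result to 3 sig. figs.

The moment of inertia is 0.8MR², giving k ≡ I/(MR²) = 0.8.
Newton's second law down the slope: Mg sinθ − f = Ma. The torque equation fR = Iα (with α = a/R) gives f = kMa.
These give a = g sinθ/(1+k) and the required friction f = kMg sinθ/(1+k).
The normal force is N = Mg cosθ, so μ_min = f/N = k tanθ/(1+k).
μ_min = 0.8 × tan11.1° / 1.8 ≈ 0.0872.

μ_min ≈ 0.0872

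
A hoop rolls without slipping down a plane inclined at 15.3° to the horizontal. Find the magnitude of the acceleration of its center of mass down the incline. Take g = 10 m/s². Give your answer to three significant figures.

For this body I = MR², i.e. k = I/(MR²) = 1.
Newton's second law down the slope: Mg sinθ − f = Ma. The torque equation fR = Iα (with α = a/R) gives f = kMa.
Eliminating f: Mg sinθ = (1+k)Ma, so a = g sinθ/(1+k) = 10 × sin15.3° / 2 ≈ 1.32 m/s².

a ≈ 1.32 m/s²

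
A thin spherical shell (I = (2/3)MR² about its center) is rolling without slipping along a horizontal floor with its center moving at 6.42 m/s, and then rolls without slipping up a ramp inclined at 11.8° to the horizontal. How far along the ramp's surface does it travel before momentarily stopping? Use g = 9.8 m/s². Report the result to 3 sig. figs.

With I = (2/3)MR², the ratio k = I/(MR²) is 2/3.
Rolling without slipping gives ω = v/R, so the total kinetic energy is ½Mv² + ½Iω² = ½(1+k)Mv² = (5/6)Mv².
Setting this equal to Mgh gives the vertical rise h = (1+k)v₀²/(2g) = 1.667×6.42²/(2×9.8) = 3.505 m.
Along the incline, d = h/sinθ = 3.505/sin11.8° ≈ 17.1 m.

d ≈ 17.1 m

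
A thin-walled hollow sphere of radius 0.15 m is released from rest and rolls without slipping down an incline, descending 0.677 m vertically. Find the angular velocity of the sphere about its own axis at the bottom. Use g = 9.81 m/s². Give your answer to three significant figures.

The moment of inertia is (2/3)MR², giving k ≡ I/(MR²) = 2/3.
Pure rolling means v = ωR; then KE = ½Mv² + ½I(v/R)² = ½(1+k)Mv² = (5/6)Mv².
Energy conservation Mgh = ½(1+k)Mv² gives v = √(2gh/(1+k)) = √(2 × 9.81 × 0.677 / 1.667) = 2.823 m/s.
Then ω = v/R = 2.823 / 0.15 ≈ 18.8 rad/s.

ω ≈ 18.8 rad/s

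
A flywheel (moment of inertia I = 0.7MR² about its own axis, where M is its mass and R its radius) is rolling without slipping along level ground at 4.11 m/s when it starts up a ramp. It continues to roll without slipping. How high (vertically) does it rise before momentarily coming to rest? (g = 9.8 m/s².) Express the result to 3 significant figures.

The moment of inertia is 0.7MR², giving k ≡ I/(MR²) = 0.7.
Rolling without slipping gives ω = v/R, so the total kinetic energy is ½Mv² + ½Iω² = ½(1+k)Mv² = (17/20)Mv².
All of this converts to potential energy at the highest point: (17/20)Mv₀² = Mgh.
Thus h = (1+k)v₀²/(2g) = 1.7 × 4.11² / (2 × 9.8) ≈ 1.47 m.

h ≈ 1.47 m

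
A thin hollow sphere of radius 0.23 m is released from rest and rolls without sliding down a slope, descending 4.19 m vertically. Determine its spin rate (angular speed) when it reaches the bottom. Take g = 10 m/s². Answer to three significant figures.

With I = (2/3)MR², the ratio k = I/(MR²) is 2/3.
Rolling without slipping gives ω = v/R, so the total kinetic energy is ½Mv² + ½Iω² = ½(1+k)Mv² = (5/6)Mv².
Energy conservation Mgh = ½(1+k)Mv² gives v = √(2gh/(1+k)) = √(2 × 10 × 4.19 / 1.667) = 7.091 m/s.
Then ω = v/R = 7.091 / 0.23 ≈ 30.8 rad/s.

ω ≈ 30.8 rad/s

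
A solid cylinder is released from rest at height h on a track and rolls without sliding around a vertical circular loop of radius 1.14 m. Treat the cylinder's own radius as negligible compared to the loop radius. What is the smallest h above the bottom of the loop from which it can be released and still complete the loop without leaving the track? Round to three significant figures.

Here I = (1/2)MR², so the shape factor k = I/(MR²) = 0.5.
At the top of the loop, the minimum-contact condition is Mg = Mv_top²/r, so v_top² = gr.
With ω = v/R, the kinetic energy at speed v is ½(1+k)Mv² = (3/4)Mv².
Energy conservation from release (height h) to the top (height 2r): Mgh = Mg(2r) + (3/4)M·gr.
Thus h_min = 2r + (1+k)r/2 = r(2 + 1.5/2) = 1.14 × 2.75 ≈ 3.14 m.

h_min ≈ 3.14 m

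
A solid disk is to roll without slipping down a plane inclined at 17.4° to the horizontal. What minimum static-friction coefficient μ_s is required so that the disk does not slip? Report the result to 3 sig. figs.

μ_min ≈ 0.104

For this body I = (1/2)MR², i.e. k = I/(MR²) = 0.5.
Along the incline Mg sinθ − f = Ma, and torque about the center fR = Iα = kMR²(a/R) gives f = kMa.
These give a = g sinθ/(1+k) and the required friction f = kMg sinθ/(1+k).
With N = Mg cosθ, the no-slip condition f ≤ μN gives μ_min = f/N = k tanθ/(1+k).
μ_min = 0.5 × tan17.4° / 1.5 ≈ 0.104.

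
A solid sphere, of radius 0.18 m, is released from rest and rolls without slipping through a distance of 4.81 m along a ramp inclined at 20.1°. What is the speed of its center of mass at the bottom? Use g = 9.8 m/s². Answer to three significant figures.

The moment of inertia is (2/5)MR², giving k ≡ I/(MR²) = 0.4.
Rolling without slipping gives ω = v/R, so the total kinetic energy is ½Mv² + ½Iω² = ½(1+k)Mv² = (7/10)Mv².
The vertical drop is h = L sinθ = 4.81 × sin20.1° = 1.653 m.
Setting Mgh = (7/10)Mv² gives v = √(2gh/(1+k)) = √(2·9.8·1.653/1.4) ≈ 4.81 m/s.

v ≈ 4.81 m/s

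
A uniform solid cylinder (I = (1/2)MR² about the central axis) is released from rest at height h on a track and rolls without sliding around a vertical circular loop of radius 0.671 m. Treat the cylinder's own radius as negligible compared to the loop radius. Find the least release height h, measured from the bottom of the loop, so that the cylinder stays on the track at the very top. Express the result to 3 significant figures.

h_min ≈ 1.85 m

Here I = (1/2)MR², so the shape factor k = I/(MR²) = 0.5.
At the top of the loop, the minimum-contact condition is Mg = Mv_top²/r, so v_top² = gr.
With ω = v/R, the kinetic energy at speed v is ½(1+k)Mv² = (3/4)Mv².
Energy conservation from release (height h) to the top (height 2r): Mgh = Mg(2r) + (3/4)M·gr.
Thus h_min = 2r + (1+k)r/2 = r(2 + 1.5/2) = 0.671 × 2.75 ≈ 1.85 m.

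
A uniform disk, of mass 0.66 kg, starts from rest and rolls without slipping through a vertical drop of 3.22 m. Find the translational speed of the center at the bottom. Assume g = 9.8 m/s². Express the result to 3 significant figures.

v ≈ 6.49 m/s

Here I = (1/2)MR², so the shape factor k = I/(MR²) = 0.5.
Pure rolling means v = ωR; then KE = ½Mv² + ½I(v/R)² = ½(1+k)Mv² = (3/4)Mv².
Setting Mgh = (3/4)Mv² gives v = √(2gh/(1+k)) = √(2·9.8·3.22/1.5) ≈ 6.49 m/s.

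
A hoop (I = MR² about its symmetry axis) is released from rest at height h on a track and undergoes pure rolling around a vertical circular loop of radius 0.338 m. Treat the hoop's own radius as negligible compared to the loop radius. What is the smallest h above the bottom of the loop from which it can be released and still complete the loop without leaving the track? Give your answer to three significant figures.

h_min ≈ 1.01 m

For this body I = MR², i.e. k = I/(MR²) = 1.
At the top, contact is just lost when gravity alone supplies the centripetal force: Mg = Mv_top²/r, i.e. v_top² = gr.
With ω = v/R, the kinetic energy at speed v is ½(1+k)Mv² = Mv².
Energy conservation from release (height h) to the top (height 2r): Mgh = Mg(2r) + M·gr.
Thus h_min = 2r + (1+k)r/2 = r(2 + 2/2) = 0.338 × 3 ≈ 1.01 m.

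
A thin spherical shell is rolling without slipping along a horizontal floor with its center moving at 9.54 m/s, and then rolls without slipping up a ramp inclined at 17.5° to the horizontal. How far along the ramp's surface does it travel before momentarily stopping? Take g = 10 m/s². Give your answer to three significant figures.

d ≈ 25.2 m

With I = (2/3)MR², the ratio k = I/(MR²) is 2/3.
Pure rolling means v = ωR; then KE = ½Mv² + ½I(v/R)² = ½(1+k)Mv² = (5/6)Mv².
Setting this equal to Mgh gives the vertical rise h = (1+k)v₀²/(2g) = 1.667×9.54²/(2×10) = 7.584 m.
Along the incline, d = h/sinθ = 7.584/sin17.5° ≈ 25.2 m.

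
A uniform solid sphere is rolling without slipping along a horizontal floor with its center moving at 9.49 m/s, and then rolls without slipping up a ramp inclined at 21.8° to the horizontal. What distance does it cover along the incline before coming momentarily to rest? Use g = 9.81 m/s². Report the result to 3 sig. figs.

With I = (2/5)MR², the ratio k = I/(MR²) is 0.4.
Pure rolling means v = ωR; then KE = ½Mv² + ½I(v/R)² = ½(1+k)Mv² = (7/10)Mv².
Setting this equal to Mgh gives the vertical rise h = (1+k)v₀²/(2g) = 1.4×9.49²/(2×9.81) = 6.426 m.
The distance along the slope is d = h/sinθ = 6.426/sin21.8° ≈ 17.3 m.

d ≈ 17.3 m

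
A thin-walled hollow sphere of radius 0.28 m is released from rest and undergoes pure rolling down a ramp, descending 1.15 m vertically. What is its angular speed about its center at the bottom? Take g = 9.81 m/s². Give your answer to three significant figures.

With I = (2/3)MR², the ratio k = I/(MR²) is 2/3.
Rolling without slipping gives ω = v/R, so the total kinetic energy is ½Mv² + ½Iω² = ½(1+k)Mv² = (5/6)Mv².
Energy conservation Mgh = ½(1+k)Mv² gives v = √(2gh/(1+k)) = √(2 × 9.81 × 1.15 / 1.667) = 3.679 m/s.
The angular speed follows from ω = v/R = 3.679/0.28 ≈ 13.1 rad/s.

ω ≈ 13.1 rad/s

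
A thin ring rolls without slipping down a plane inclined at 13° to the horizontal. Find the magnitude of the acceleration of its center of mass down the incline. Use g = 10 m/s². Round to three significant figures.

Here I = MR², so the shape factor k = I/(MR²) = 1.
Newton's second law down the slope: Mg sinθ − f = Ma. The torque equation fR = Iα (with α = a/R) gives f = kMa.
Eliminating f: Mg sinθ = (1+k)Ma, so a = g sinθ/(1+k) = 10 × sin13° / 2 ≈ 1.12 m/s².

a ≈ 1.12 m/s²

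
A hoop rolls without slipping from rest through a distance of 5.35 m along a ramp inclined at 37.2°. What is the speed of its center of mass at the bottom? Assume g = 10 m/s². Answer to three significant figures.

v ≈ 5.69 m/s

Here I = MR², so the shape factor k = I/(MR²) = 1.
The rolling condition ω = v/R makes the rotational term ½I(v/R)² = ½kMv², so KE_total = ½(1+k)Mv² = Mv².
The vertical drop is h = L sinθ = 5.35 × sin37.2° = 3.235 m.
Setting Mgh = Mv² gives v = √(2gh/(1+k)) = √(2·10·3.235/2) ≈ 5.69 m/s.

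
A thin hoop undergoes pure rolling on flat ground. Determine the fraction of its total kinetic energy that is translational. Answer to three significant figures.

fraction ≈ 0.500

Here I = MR², so the shape factor k = I/(MR²) = 1.
With ω = v/R, KE_trans = ½Mv² and KE_rot = ½Iω² = ½kMv², so KE_total = ½(1+k)Mv².
The translational fraction is therefore 1/(1+k) = 1/2 ≈ 0.500.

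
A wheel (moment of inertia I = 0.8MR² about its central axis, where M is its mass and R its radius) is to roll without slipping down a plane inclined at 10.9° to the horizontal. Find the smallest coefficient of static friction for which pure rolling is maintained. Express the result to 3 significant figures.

μ_min ≈ 0.0856

For this body I = 0.8MR², i.e. k = I/(MR²) = 0.8.
Along the incline Mg sinθ − f = Ma, and torque about the center fR = Iα = kMR²(a/R) gives f = kMa.
These give a = g sinθ/(1+k) and the required friction f = kMg sinθ/(1+k).
With N = Mg cosθ, the no-slip condition f ≤ μN gives μ_min = f/N = k tanθ/(1+k).
μ_min = 0.8 × tan10.9° / 1.8 ≈ 0.0856.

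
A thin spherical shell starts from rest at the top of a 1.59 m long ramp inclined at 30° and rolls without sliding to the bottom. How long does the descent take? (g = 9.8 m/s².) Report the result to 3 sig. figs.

t ≈ 1.04 s

Here I = (2/3)MR², so the shape factor k = I/(MR²) = 2/3.
Newton's second law down the slope: Mg sinθ − f = Ma. The torque equation fR = Iα (with α = a/R) gives f = kMa.
Hence a = g sinθ/(1+k) = 9.8×sin30°/1.667 = 2.94 m/s².
With constant a from rest, t = √(2L/a) = √(2·1.59/2.94) ≈ 1.04 s.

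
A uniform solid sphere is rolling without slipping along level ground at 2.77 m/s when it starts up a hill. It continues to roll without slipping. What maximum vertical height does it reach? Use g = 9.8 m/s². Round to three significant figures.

h ≈ 0.548 m

The moment of inertia is (2/5)MR², giving k ≡ I/(MR²) = 0.4.
Pure rolling means v = ωR; then KE = ½Mv² + ½I(v/R)² = ½(1+k)Mv² = (7/10)Mv².
At the top the kinetic energy is zero, so (7/10)Mv₀² = Mgh.
Thus h = (1+k)v₀²/(2g) = 1.4 × 2.77² / (2 × 9.8) ≈ 0.548 m.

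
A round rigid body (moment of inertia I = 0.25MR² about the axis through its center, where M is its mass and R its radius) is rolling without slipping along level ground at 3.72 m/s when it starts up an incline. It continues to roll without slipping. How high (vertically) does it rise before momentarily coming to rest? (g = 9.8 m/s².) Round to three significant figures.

For this body I = 0.25MR², i.e. k = I/(MR²) = 0.25.
The rolling condition ω = v/R makes the rotational term ½I(v/R)² = ½kMv², so KE_total = ½(1+k)Mv² = (5/8)Mv².
All of this converts to potential energy at the highest point: (5/8)Mv₀² = Mgh.
Thus h = (1+k)v₀²/(2g) = 1.25 × 3.72² / (2 × 9.8) ≈ 0.883 m.

h ≈ 0.883 m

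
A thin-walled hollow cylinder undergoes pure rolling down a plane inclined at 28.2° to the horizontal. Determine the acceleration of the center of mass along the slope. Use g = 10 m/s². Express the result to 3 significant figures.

The moment of inertia is MR², giving k ≡ I/(MR²) = 1.
Newton's second law down the slope: Mg sinθ − f = Ma. The torque equation fR = Iα (with α = a/R) gives f = kMa.
Eliminating f: Mg sinθ = (1+k)Ma, so a = g sinθ/(1+k) = 10 × sin28.2° / 2 ≈ 2.36 m/s².

a ≈ 2.36 m/s²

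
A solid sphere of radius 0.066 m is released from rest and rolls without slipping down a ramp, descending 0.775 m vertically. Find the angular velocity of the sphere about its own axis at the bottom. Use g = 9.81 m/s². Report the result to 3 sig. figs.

ω ≈ 49.9 rad/s

For this body I = (2/5)MR², i.e. k = I/(MR²) = 0.4.
Since it rolls without slipping, ω = v/R and KE = ½Mv² + ½Iω² = ½(1+k)Mv² = (7/10)Mv².
Energy conservation Mgh = ½(1+k)Mv² gives v = √(2gh/(1+k)) = √(2 × 9.81 × 0.775 / 1.4) = 3.296 m/s.
The angular speed follows from ω = v/R = 3.296/0.066 ≈ 49.9 rad/s.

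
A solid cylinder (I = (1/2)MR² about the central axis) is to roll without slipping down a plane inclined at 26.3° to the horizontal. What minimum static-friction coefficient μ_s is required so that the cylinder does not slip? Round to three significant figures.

With I = (1/2)MR², the ratio k = I/(MR²) is 0.5.
Along the incline Mg sinθ − f = Ma, and torque about the center fR = Iα = kMR²(a/R) gives f = kMa.
These give a = g sinθ/(1+k) and the required friction f = kMg sinθ/(1+k).
With N = Mg cosθ, the no-slip condition f ≤ μN gives μ_min = f/N = k tanθ/(1+k).
μ_min = 0.5 × tan26.3° / 1.5 ≈ 0.165.

μ_min ≈ 0.165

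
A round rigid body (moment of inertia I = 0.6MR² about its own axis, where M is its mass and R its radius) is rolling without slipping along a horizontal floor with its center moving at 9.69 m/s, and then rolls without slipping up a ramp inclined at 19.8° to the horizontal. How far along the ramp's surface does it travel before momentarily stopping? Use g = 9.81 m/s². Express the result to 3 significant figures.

Here I = 0.6MR², so the shape factor k = I/(MR²) = 0.6.
The rolling condition ω = v/R makes the rotational term ½I(v/R)² = ½kMv², so KE_total = ½(1+k)Mv² = (4/5)Mv².
Setting this equal to Mgh gives the vertical rise h = (1+k)v₀²/(2g) = 1.6×9.69²/(2×9.81) = 7.657 m.
The distance along the slope is d = h/sinθ = 7.657/sin19.8° ≈ 22.6 m.

d ≈ 22.6 m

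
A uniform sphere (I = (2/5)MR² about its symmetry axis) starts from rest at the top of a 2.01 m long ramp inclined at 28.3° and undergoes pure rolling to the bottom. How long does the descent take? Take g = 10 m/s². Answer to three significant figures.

t ≈ 1.09 s

Here I = (2/5)MR², so the shape factor k = I/(MR²) = 0.4.
Along the incline Mg sinθ − f = Ma, and torque about the center fR = Iα = kMR²(a/R) gives f = kMa.
Hence a = g sinθ/(1+k) = 10×sin28.3°/1.4 = 3.386 m/s².
Starting from rest, L = ½at², so t = √(2L/a) = √(2×2.01/3.386) ≈ 1.09 s.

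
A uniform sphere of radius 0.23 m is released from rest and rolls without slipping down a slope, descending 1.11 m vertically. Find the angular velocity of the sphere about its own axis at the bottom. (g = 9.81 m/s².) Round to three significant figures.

ω ≈ 17.1 rad/s

For this body I = (2/5)MR², i.e. k = I/(MR²) = 0.4.
The rolling condition ω = v/R makes the rotational term ½I(v/R)² = ½kMv², so KE_total = ½(1+k)Mv² = (7/10)Mv².
Energy conservation Mgh = ½(1+k)Mv² gives v = √(2gh/(1+k)) = √(2 × 9.81 × 1.11 / 1.4) = 3.944 m/s.
Then ω = v/R = 3.944 / 0.23 ≈ 17.1 rad/s.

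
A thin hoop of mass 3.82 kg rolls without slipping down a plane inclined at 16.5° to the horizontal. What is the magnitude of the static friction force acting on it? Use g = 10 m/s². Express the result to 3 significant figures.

f ≈ 5.42 N

The moment of inertia is MR², giving k ≡ I/(MR²) = 1.
Newton's second law down the slope: Mg sinθ − f = Ma. The torque equation fR = Iα (with α = a/R) gives f = kMa.
Combining, a = g sinθ/(1+k) and f = kMa = kMg sinθ/(1+k).
f = 1 × 3.82 × 10 × sin16.5° / 2 ≈ 5.42 N.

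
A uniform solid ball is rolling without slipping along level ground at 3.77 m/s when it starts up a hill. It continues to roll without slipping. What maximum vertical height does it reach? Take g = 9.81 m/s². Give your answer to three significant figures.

Here I = (2/5)MR², so the shape factor k = I/(MR²) = 0.4.
Since it rolls without slipping, ω = v/R and KE = ½Mv² + ½Iω² = ½(1+k)Mv² = (7/10)Mv².
All of this converts to potential energy at the highest point: (7/10)Mv₀² = Mgh.
Thus h = (1+k)v₀²/(2g) = 1.4 × 3.77² / (2 × 9.81) ≈ 1.01 m.

h ≈ 1.01 m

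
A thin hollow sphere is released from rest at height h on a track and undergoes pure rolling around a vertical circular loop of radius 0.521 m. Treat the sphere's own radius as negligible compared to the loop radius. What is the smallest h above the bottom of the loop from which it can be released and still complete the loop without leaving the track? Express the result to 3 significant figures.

With I = (2/3)MR², the ratio k = I/(MR²) is 2/3.
At the top, contact is just lost when gravity alone supplies the centripetal force: Mg = Mv_top²/r, i.e. v_top² = gr.
With ω = v/R, the kinetic energy at speed v is ½(1+k)Mv² = (5/6)Mv².
Energy conservation from release (height h) to the top (height 2r): Mgh = Mg(2r) + (5/6)M·gr.
Thus h_min = 2r + (1+k)r/2 = r(2 + 1.667/2) = 0.521 × 2.833 ≈ 1.48 m.

h_min ≈ 1.48 m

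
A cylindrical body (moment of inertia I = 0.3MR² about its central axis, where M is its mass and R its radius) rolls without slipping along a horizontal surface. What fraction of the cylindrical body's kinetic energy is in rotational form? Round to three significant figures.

fraction ≈ 0.231

The moment of inertia is 0.3MR², giving k ≡ I/(MR²) = 0.3.
With ω = v/R, KE_trans = ½Mv² and KE_rot = ½Iω² = ½kMv², so KE_total = ½(1+k)Mv².
The rotational fraction is therefore k/(1+k) = 0.3/1.3 ≈ 0.231.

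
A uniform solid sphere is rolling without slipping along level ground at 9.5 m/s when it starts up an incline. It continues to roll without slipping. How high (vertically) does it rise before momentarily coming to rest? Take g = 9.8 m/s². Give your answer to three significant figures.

The moment of inertia is (2/5)MR², giving k ≡ I/(MR²) = 0.4.
Pure rolling means v = ωR; then KE = ½Mv² + ½I(v/R)² = ½(1+k)Mv² = (7/10)Mv².
At the top the kinetic energy is zero, so (7/10)Mv₀² = Mgh.
Thus h = (1+k)v₀²/(2g) = 1.4 × 9.5² / (2 × 9.8) ≈ 6.45 m.

h ≈ 6.45 m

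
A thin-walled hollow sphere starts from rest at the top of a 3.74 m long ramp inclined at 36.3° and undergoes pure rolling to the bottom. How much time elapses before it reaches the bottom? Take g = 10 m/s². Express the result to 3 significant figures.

The moment of inertia is (2/3)MR², giving k ≡ I/(MR²) = 2/3.
Newton's second law down the slope: Mg sinθ − f = Ma. The torque equation fR = Iα (with α = a/R) gives f = kMa.
Hence a = g sinθ/(1+k) = 10×sin36.3°/1.667 = 3.552 m/s².
With constant a from rest, t = √(2L/a) = √(2·3.74/3.552) ≈ 1.45 s.

t ≈ 1.45 s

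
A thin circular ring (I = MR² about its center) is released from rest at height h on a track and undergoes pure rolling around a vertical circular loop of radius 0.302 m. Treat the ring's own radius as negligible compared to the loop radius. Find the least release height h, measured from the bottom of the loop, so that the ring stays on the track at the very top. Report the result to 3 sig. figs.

With I = MR², the ratio k = I/(MR²) is 1.
At the top, contact is just lost when gravity alone supplies the centripetal force: Mg = Mv_top²/r, i.e. v_top² = gr.
With ω = v/R, the kinetic energy at speed v is ½(1+k)Mv² = Mv².
Energy conservation from release (height h) to the top (height 2r): Mgh = Mg(2r) + M·gr.
Thus h_min = 2r + (1+k)r/2 = r(2 + 2/2) = 0.302 × 3 ≈ 0.906 m.

h_min ≈ 0.906 m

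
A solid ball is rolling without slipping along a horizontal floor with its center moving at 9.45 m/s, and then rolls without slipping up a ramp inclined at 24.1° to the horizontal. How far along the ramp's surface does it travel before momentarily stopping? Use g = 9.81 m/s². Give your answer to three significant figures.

d ≈ 15.6 m

The moment of inertia is (2/5)MR², giving k ≡ I/(MR²) = 0.4.
The rolling condition ω = v/R makes the rotational term ½I(v/R)² = ½kMv², so KE_total = ½(1+k)Mv² = (7/10)Mv².
Setting this equal to Mgh gives the vertical rise h = (1+k)v₀²/(2g) = 1.4×9.45²/(2×9.81) = 6.372 m.
Along the incline, d = h/sinθ = 6.372/sin24.1° ≈ 15.6 m.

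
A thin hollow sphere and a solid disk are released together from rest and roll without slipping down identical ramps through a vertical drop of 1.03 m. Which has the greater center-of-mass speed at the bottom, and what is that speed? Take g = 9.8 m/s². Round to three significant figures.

the solid disk, at v ≈ 3.67 m/s

For rolling without slipping, Mgh = ½(1+k)Mv² where k = I/(MR²), so v = √(2gh/(1+k)).
Thin hollow sphere: k = 2/3, giving v = √(2×9.8×1.03/1.667) = 3.48 m/s.
Solid disk: k = 0.5, giving v = √(2×9.8×1.03/1.5) = 3.669 m/s.
The smaller k wins: the solid disk, at ≈ 3.67 m/s.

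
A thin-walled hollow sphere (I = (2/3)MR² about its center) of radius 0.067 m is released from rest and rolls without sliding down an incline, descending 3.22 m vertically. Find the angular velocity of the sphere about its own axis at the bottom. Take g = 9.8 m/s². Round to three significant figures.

Here I = (2/3)MR², so the shape factor k = I/(MR²) = 2/3.
Pure rolling means v = ωR; then KE = ½Mv² + ½I(v/R)² = ½(1+k)Mv² = (5/6)Mv².
Energy conservation Mgh = ½(1+k)Mv² gives v = √(2gh/(1+k)) = √(2 × 9.8 × 3.22 / 1.667) = 6.154 m/s.
The angular speed follows from ω = v/R = 6.154/0.067 ≈ 91.8 rad/s.

ω ≈ 91.8 rad/s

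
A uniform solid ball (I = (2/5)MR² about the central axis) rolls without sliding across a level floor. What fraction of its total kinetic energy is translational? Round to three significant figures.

With I = (2/5)MR², the ratio k = I/(MR²) is 0.4.
With ω = v/R, KE_trans = ½Mv² and KE_rot = ½Iω² = ½kMv², so KE_total = ½(1+k)Mv².
The translational fraction is therefore 1/(1+k) = 1/1.4 ≈ 0.714.

fraction ≈ 0.714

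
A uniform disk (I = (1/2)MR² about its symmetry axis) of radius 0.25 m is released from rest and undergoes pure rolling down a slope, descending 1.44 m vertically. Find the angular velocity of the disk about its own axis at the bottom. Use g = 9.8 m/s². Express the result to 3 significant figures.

For this body I = (1/2)MR², i.e. k = I/(MR²) = 0.5.
Pure rolling means v = ωR; then KE = ½Mv² + ½I(v/R)² = ½(1+k)Mv² = (3/4)Mv².
Energy conservation Mgh = ½(1+k)Mv² gives v = √(2gh/(1+k)) = √(2 × 9.8 × 1.44 / 1.5) = 4.338 m/s.
The angular speed follows from ω = v/R = 4.338/0.25 ≈ 17.4 rad/s.

ω ≈ 17.4 rad/s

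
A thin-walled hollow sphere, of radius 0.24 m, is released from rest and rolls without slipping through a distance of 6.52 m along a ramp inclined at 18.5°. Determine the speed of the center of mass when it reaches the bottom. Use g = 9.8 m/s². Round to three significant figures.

v ≈ 4.93 m/s

The moment of inertia is (2/3)MR², giving k ≡ I/(MR²) = 2/3.
Rolling without slipping gives ω = v/R, so the total kinetic energy is ½Mv² + ½Iω² = ½(1+k)Mv² = (5/6)Mv².
The vertical drop is h = L sinθ = 6.52 × sin18.5° = 2.069 m.
Setting Mgh = (5/6)Mv² gives v = √(2gh/(1+k)) = √(2·9.8·2.069/1.667) ≈ 4.93 m/s.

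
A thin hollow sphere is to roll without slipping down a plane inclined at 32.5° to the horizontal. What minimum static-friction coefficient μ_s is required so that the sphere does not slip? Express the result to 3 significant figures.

μ_min ≈ 0.255

The moment of inertia is (2/3)MR², giving k ≡ I/(MR²) = 2/3.
Translational: Mg sinθ − f = Ma. Rotational about the CM: fR = Iα = kMRa, so f = kMa.
These give a = g sinθ/(1+k) and the required friction f = kMg sinθ/(1+k).
The normal force is N = Mg cosθ, so μ_min = f/N = k tanθ/(1+k).
μ_min = (2/3) × tan32.5° / 1.667 ≈ 0.255.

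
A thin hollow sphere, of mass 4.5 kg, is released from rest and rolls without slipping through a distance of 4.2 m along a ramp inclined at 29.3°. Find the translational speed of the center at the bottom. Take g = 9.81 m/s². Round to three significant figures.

With I = (2/3)MR², the ratio k = I/(MR²) is 2/3.
Pure rolling means v = ωR; then KE = ½Mv² + ½I(v/R)² = ½(1+k)Mv² = (5/6)Mv².
The vertical drop is h = L sinθ = 4.2 × sin29.3° = 2.055 m.
Setting Mgh = (5/6)Mv² gives v = √(2gh/(1+k)) = √(2·9.81·2.055/1.667) ≈ 4.92 m/s.

v ≈ 4.92 m/s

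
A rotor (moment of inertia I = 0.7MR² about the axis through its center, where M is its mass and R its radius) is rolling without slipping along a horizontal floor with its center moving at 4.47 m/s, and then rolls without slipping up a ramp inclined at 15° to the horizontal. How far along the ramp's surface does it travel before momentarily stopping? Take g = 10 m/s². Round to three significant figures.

For this body I = 0.7MR², i.e. k = I/(MR²) = 0.7.
The rolling condition ω = v/R makes the rotational term ½I(v/R)² = ½kMv², so KE_total = ½(1+k)Mv² = (17/20)Mv².
Setting this equal to Mgh gives the vertical rise h = (1+k)v₀²/(2g) = 1.7×4.47²/(2×10) = 1.698 m.
The distance along the slope is d = h/sinθ = 1.698/sin15° ≈ 6.56 m.

d ≈ 6.56 m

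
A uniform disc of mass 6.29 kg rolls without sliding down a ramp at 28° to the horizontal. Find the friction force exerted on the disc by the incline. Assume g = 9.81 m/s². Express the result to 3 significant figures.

f ≈ 9.66 N

Here I = (1/2)MR², so the shape factor k = I/(MR²) = 0.5.
Newton's second law down the slope: Mg sinθ − f = Ma. The torque equation fR = Iα (with α = a/R) gives f = kMa.
Combining, a = g sinθ/(1+k) and f = kMa = kMg sinθ/(1+k).
f = 0.5 × 6.29 × 9.81 × sin28° / 1.5 ≈ 9.66 N.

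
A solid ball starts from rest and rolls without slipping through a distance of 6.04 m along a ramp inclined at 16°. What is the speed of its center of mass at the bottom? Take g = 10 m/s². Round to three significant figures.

Here I = (2/5)MR², so the shape factor k = I/(MR²) = 0.4.
The rolling condition ω = v/R makes the rotational term ½I(v/R)² = ½kMv², so KE_total = ½(1+k)Mv² = (7/10)Mv².
The vertical drop is h = L sinθ = 6.04 × sin16° = 1.665 m.
Energy conservation: Mgh = (7/10)Mv², so v = √(2gh/(1+k)) = √(2 × 10 × 1.665 / 1.4) ≈ 4.88 m/s.

v ≈ 4.88 m/s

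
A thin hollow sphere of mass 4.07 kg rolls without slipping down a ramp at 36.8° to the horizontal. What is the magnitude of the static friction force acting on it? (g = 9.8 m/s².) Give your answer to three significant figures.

Here I = (2/3)MR², so the shape factor k = I/(MR²) = 2/3.
Translational: Mg sinθ − f = Ma. Rotational about the CM: fR = Iα = kMRa, so f = kMa.
Combining, a = g sinθ/(1+k) and f = kMa = kMg sinθ/(1+k).
f = (2/3) × 4.07 × 9.8 × sin36.8° / 1.667 ≈ 9.56 N.

f ≈ 9.56 N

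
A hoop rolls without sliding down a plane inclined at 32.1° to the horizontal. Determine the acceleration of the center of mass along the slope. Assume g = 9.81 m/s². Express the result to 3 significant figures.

The moment of inertia is MR², giving k ≡ I/(MR²) = 1.
Along the incline Mg sinθ − f = Ma, and torque about the center fR = Iα = kMR²(a/R) gives f = kMa.
Eliminating f: Mg sinθ = (1+k)Ma, so a = g sinθ/(1+k) = 9.81 × sin32.1° / 2 ≈ 2.61 m/s².

a ≈ 2.61 m/s²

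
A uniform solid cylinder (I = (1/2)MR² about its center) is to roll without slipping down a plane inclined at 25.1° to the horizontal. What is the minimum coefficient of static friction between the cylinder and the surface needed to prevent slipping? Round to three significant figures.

For this body I = (1/2)MR², i.e. k = I/(MR²) = 0.5.
Newton's second law down the slope: Mg sinθ − f = Ma. The torque equation fR = Iα (with α = a/R) gives f = kMa.
These give a = g sinθ/(1+k) and the required friction f = kMg sinθ/(1+k).
The normal force is N = Mg cosθ, so μ_min = f/N = k tanθ/(1+k).
μ_min = 0.5 × tan25.1° / 1.5 ≈ 0.156.

μ_min ≈ 0.156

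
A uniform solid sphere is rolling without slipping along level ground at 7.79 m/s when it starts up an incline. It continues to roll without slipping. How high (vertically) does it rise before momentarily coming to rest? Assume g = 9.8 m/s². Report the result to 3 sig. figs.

With I = (2/5)MR², the ratio k = I/(MR²) is 0.4.
Pure rolling means v = ωR; then KE = ½Mv² + ½I(v/R)² = ½(1+k)Mv² = (7/10)Mv².
At the top the kinetic energy is zero, so (7/10)Mv₀² = Mgh.
Thus h = (1+k)v₀²/(2g) = 1.4 × 7.79² / (2 × 9.8) ≈ 4.33 m.

h ≈ 4.33 m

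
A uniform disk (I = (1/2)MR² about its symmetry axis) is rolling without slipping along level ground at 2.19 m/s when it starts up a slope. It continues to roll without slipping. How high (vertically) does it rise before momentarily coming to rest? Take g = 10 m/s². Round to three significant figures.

h ≈ 0.360 m

With I = (1/2)MR², the ratio k = I/(MR²) is 0.5.
Pure rolling means v = ωR; then KE = ½Mv² + ½I(v/R)² = ½(1+k)Mv² = (3/4)Mv².
All of this converts to potential energy at the highest point: (3/4)Mv₀² = Mgh.
Thus h = (1+k)v₀²/(2g) = 1.5 × 2.19² / (2 × 10) ≈ 0.360 m.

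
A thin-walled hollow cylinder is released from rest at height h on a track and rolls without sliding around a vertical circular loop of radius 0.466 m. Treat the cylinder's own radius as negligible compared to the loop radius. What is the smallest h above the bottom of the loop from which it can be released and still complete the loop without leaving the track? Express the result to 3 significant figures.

h_min ≈ 1.40 m

For this body I = MR², i.e. k = I/(MR²) = 1.
At the top, contact is just lost when gravity alone supplies the centripetal force: Mg = Mv_top²/r, i.e. v_top² = gr.
With ω = v/R, the kinetic energy at speed v is ½(1+k)Mv² = Mv².
Energy conservation from release (height h) to the top (height 2r): Mgh = Mg(2r) + M·gr.
Thus h_min = 2r + (1+k)r/2 = r(2 + 2/2) = 0.466 × 3 ≈ 1.40 m.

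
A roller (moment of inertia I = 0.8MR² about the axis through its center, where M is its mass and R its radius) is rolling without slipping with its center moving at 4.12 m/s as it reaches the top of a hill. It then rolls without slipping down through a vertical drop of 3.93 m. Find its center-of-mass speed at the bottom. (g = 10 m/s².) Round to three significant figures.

v ≈ 7.79 m/s

Here I = 0.8MR², so the shape factor k = I/(MR²) = 0.8.
Pure rolling means v = ωR; then KE = ½Mv² + ½I(v/R)² = ½(1+k)Mv² = (9/10)Mv².
Energy conservation: (9/10)Mv₀² + Mgh = (9/10)Mv², so v² = v₀² + 2gh/(1+k).
v = √(4.12² + 2×10×3.93/1.8) = √60.64 ≈ 7.79 m/s.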